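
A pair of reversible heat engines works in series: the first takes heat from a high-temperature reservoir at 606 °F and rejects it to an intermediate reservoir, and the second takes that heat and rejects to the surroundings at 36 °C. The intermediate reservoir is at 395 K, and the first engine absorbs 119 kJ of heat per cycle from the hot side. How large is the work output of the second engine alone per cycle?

T_H = 606 °F → (606 − 32) × 5/9 = 318.89 °C = 592.04 K.
T_C = 36 °C → 36 + 273.15 = 309.15 K.
Heat entering the second stage: Q_m = Q_H·(T_m/T_H) = 119 × 395.00/592.04 = 79.4 kJ.
Second-stage efficiency η₂ = 1 − T_C/T_m = 1 − 309.15/395.00 = 0.2173, so W₂ = η₂·Q_m = 17.3 kJ.

W₂ ≈ 17.3 kJ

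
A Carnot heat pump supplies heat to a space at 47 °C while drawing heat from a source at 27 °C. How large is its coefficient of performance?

COP_HP ≈ 16.01

T_H = 47 °C → 47 + 273.15 = 320.15 K.
T_C = 27 °C → 27 + 273.15 = 300.15 K.
COP_HP = T_H/(T_H − T_C) = 320.15/(320.15 − 300.15) = 16.01.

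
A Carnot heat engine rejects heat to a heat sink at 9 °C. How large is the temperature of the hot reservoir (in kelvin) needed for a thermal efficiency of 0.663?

T_H ≈ 837.2 K

T_C = 9 °C → 9 + 273.15 = 282.15 K.
From η = 1 − T_C/T_H, solving for T_H gives T_H = T_C/(1 − η) = 282.15/(1 − 0.663) = 837.2 K.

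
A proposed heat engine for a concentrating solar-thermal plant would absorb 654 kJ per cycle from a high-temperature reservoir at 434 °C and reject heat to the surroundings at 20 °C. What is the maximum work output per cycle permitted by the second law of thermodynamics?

T_H = 434 °C → 434 + 273.15 = 707.15 K.
T_C = 20 °C → 20 + 273.15 = 293.15 K.
The second-law ceiling is the Carnot efficiency, η_max = 1 − T_C/T_H = 1 − 293.15/707.15 = 0.5854.
W_max = η_max · Q_H = 0.5854 × 654 = 383 kJ.

W_max ≈ 383 kJ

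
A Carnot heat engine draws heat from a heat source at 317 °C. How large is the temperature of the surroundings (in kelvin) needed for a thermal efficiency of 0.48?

T_H = 317 °C → 317 + 273.15 = 590.15 K.
From η = 1 − T_C/T_H, T_C = T_H·(1 − η) = 590.15 × (1 − 0.48) = 307 K.

T_C ≈ 307 K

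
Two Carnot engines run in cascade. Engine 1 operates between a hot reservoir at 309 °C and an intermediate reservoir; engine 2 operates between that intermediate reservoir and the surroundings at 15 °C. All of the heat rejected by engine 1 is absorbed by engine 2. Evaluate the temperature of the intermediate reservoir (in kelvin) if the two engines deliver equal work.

T_m ≈ 435 K

T_H = 309 °C → 309 + 273.15 = 582.15 K.
T_C = 15 °C → 15 + 273.15 = 288.15 K.
For reversible stages Q_m = Q_H·(T_m/T_H). Setting W₁ = Q_H(1 − T_m/T_H) equal to W₂ = Q_m(1 − T_C/T_m) = Q_H·(T_m − T_C)/T_H gives T_H − T_m = T_m − T_C, so T_m = (T_H + T_C)/2 = (582.15 + 288.15)/2 = 435 K.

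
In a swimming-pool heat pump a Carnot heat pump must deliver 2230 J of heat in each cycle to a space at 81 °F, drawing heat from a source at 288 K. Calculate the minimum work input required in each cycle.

T_H = 81 °F → (81 − 32) × 5/9 = 27.22 °C = 300.37 K.
The Carnot heat-pump COP is COP_HP = T_H/(T_H − T_C) = 300.37/12.37 = 24.2780.
W = Q_H/COP_HP = 2230/24.2780 = 91.85 J.

W_in ≈ 91.85 J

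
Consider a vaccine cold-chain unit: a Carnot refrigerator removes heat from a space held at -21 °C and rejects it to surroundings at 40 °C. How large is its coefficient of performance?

COP_R ≈ 4.13

T_H = 40 °C → 40 + 273.15 = 313.15 K.
T_C = -21 °C → -21 + 273.15 = 252.15 K.
The reversible coefficient of performance is COP_R = T_C/(T_H − T_C) = 252.15/(313.15 − 252.15) = 4.13.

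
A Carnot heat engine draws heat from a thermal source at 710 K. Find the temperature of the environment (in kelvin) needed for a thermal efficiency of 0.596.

T_C ≈ 287 K

From η = 1 − T_C/T_H, T_C = T_H·(1 − η) = 710.00 × (1 − 0.596) = 287 K.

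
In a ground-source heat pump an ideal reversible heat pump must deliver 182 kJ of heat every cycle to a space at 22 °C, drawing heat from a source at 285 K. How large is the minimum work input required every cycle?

T_H = 22 °C → 22 + 273.15 = 295.15 K.
The Carnot heat-pump COP is COP_HP = T_H/(T_H − T_C) = 295.15/10.15 = 29.0788.
W = Q_H/COP_HP = 182/29.0788 = 6.26 kJ.

W_in ≈ 6.26 kJ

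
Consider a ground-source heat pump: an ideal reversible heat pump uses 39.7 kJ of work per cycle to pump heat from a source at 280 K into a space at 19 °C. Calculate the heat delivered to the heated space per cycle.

Q_H ≈ 955 kJ

T_H = 19 °C → 19 + 273.15 = 292.15 K.
The Carnot heat-pump COP is COP_HP = T_H/(T_H − T_C) = 292.15/12.15 = 24.0453.
Q_H = COP_HP · W = 24.0453 × 39.7 = 955 kJ.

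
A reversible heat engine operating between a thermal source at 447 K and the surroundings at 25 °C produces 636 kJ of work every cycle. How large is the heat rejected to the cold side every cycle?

T_C = 25 °C → 25 + 273.15 = 298.15 K.
For a reversible engine, η = 1 − T_C/T_H = 1 − 298.15/447.00 = 0.3330.
Since Q_C/Q_H = T_C/T_H and Q_H = W/η, Q_C = W·T_C/(T_H − T_C) = 636 × 298.15/148.85 = 1274 kJ.

Q_C ≈ 1274 kJ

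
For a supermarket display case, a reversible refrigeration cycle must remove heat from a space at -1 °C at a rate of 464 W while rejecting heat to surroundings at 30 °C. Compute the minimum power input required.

Ẇ_in ≈ 52.9 W

T_H = 30 °C → 30 + 273.15 = 303.15 K.
T_C = -1 °C → -1 + 273.15 = 272.15 K.
COP_R = T_C/(T_H − T_C) = 272.15/31.00 = 8.7790.
W = Q_C/COP_R = 464/8.7790 = 52.9 W.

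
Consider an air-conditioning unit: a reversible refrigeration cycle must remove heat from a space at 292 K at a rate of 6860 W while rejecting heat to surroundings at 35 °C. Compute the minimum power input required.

T_H = 35 °C → 35 + 273.15 = 308.15 K.
For a reversible refrigerator, COP_R = T_C/(T_H − T_C) = 292.00/16.15 = 18.0805.
W = Q_C/COP_R = 6860/18.0805 = 379 W.

Ẇ_in ≈ 379 W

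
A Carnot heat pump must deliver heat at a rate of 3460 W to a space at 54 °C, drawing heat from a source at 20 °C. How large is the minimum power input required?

T_H = 54 °C → 54 + 273.15 = 327.15 K.
T_C = 20 °C → 20 + 273.15 = 293.15 K.
The Carnot heat-pump COP is COP_HP = T_H/(T_H − T_C) = 327.15/34.00 = 9.6221.
W = Q_H/COP_HP = 3460/9.6221 = 360 W.

Ẇ_in ≈ 360 W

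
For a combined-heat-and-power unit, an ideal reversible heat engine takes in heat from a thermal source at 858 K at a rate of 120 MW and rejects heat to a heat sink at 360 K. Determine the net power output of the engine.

For a reversible engine, η = 1 − T_C/T_H = 1 − 360.00/858.00 = 0.5804.
W = η·Q_H = 0.5804 × 120 = 69.65 MW.

Ẇ ≈ 69.65 MW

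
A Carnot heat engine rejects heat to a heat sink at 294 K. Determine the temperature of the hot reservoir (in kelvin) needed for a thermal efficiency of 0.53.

T_H ≈ 626 K

From η = 1 − T_C/T_H, solving for T_H gives T_H = T_C/(1 − η) = 294.00/(1 − 0.53) = 626 K.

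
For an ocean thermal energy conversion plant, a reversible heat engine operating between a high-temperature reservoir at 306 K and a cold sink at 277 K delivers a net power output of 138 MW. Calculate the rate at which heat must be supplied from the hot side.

Since the cycle is reversible, η = 1 − T_C/T_H = 1 − 277.00/306.00 = 0.0948.
Q_H = W/η = 138/0.0948 = 1456 MW.

Q̇_H ≈ 1456 MW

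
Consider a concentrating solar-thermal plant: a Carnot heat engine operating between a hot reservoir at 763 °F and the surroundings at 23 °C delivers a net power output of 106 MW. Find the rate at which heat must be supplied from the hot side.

T_H = 763 °F → (763 − 32) × 5/9 = 406.11 °C = 679.26 K.
T_C = 23 °C → 23 + 273.15 = 296.15 K.
Carnot efficiency: η = 1 − T_C/T_H = 1 − 296.15/679.26 = 0.5640.
Q_H = W/η = 106/0.5640 = 188 MW.

Q̇_H ≈ 188 MW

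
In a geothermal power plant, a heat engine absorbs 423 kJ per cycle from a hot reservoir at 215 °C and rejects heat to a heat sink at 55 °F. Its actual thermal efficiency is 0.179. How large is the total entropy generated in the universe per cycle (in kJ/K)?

ΔS_univ ≈ 0.348 kJ/K

T_H = 215 °C → 215 + 273.15 = 488.15 K.
T_C = 55 °F → (55 − 32) × 5/9 = 12.78 °C = 285.93 K.
W = η·Q_H = 0.179 × 423 = 75.72 kJ, so Q_C = Q_H − W = 347.3 kJ.
Entropy balance on the reservoirs: −Q_H/T_H = -0.8665 kJ/K, +Q_C/T_C = 1.215 kJ/K.
ΔS_univ = −Q_H/T_H + Q_C/T_C = 0.348 kJ/K (> 0, since η = 0.179 < η_Carnot = 0.414).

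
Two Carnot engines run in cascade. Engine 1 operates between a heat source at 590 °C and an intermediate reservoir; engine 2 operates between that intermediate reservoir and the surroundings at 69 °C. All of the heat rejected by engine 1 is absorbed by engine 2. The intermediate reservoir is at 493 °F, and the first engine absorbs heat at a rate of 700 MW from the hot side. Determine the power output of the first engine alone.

Ẇ₁ ≈ 270.8 MW

T_H = 590 °C → 590 + 273.15 = 863.15 K.
T_C = 69 °C → 69 + 273.15 = 342.15 K.
T_m = 493 °F → (493 − 32) × 5/9 = 256.11 °C = 529.26 K.
First-stage efficiency η₁ = 1 − T_m/T_H = 1 − 529.26/863.15 = 0.3868.
W₁ = η₁·Q_H = 0.3868 × 700 = 270.8 MW.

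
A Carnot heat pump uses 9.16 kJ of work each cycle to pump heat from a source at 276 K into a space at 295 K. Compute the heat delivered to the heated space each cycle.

The Carnot heat-pump COP is COP_HP = T_H/(T_H − T_C) = 295.00/19.00 = 15.5263.
Q_H = COP_HP · W = 15.5263 × 9.16 = 142 kJ.

Q_H ≈ 142 kJ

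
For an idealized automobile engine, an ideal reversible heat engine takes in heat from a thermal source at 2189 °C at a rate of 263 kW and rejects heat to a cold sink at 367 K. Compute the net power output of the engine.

Ẇ ≈ 224 kW

T_H = 2189 °C → 2189 + 273.15 = 2462.15 K.
η_rev = 1 − T_C/T_H = 1 − 367.00/2462.15 = 0.8509.
W = η·Q_H = 0.8509 × 263 = 224 kW.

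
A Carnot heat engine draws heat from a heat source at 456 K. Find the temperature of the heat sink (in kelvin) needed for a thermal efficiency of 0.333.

From η = 1 − T_C/T_H, T_C = T_H·(1 − η) = 456.00 × (1 − 0.333) = 304 K.

T_C ≈ 304 K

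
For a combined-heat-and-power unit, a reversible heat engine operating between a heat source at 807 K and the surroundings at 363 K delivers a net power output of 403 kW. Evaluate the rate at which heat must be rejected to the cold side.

Q̇_C ≈ 329 kW

For a reversible engine, η = 1 − T_C/T_H = 1 − 363.00/807.00 = 0.5502.
Since Q_C/Q_H = T_C/T_H and Q_H = W/η, Q_C = W·T_C/(T_H − T_C) = 403 × 363.00/444.00 = 329 kW.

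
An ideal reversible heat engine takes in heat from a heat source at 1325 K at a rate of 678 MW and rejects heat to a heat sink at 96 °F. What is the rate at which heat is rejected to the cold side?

T_C = 96 °F → (96 − 32) × 5/9 = 35.56 °C = 308.71 K.
Since the cycle is reversible, η = 1 − T_C/T_H = 1 − 308.71/1325.00 = 0.7670.
For a reversible cycle Q_C/Q_H = T_C/T_H, so Q_C = 678 × 308.71/1325.00 = 158 MW.

Q̇_C ≈ 158 MW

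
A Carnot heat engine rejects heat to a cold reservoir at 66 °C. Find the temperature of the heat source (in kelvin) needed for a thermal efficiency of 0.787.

T_C = 66 °C → 66 + 273.15 = 339.15 K.
From η = 1 − T_C/T_H, solving for T_H gives T_H = T_C/(1 − η) = 339.15/(1 − 0.787) = 1590 K.

T_H ≈ 1590 K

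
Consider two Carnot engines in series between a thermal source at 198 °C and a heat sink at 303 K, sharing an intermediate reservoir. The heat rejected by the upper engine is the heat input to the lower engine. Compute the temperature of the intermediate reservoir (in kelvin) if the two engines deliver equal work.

T_m ≈ 387.1 K

T_H = 198 °C → 198 + 273.15 = 471.15 K.
For reversible stages Q_m = Q_H·(T_m/T_H). Setting W₁ = Q_H(1 − T_m/T_H) equal to W₂ = Q_m(1 − T_C/T_m) = Q_H·(T_m − T_C)/T_H gives T_H − T_m = T_m − T_C, so T_m = (T_H + T_C)/2 = (471.15 + 303.00)/2 = 387.1 K.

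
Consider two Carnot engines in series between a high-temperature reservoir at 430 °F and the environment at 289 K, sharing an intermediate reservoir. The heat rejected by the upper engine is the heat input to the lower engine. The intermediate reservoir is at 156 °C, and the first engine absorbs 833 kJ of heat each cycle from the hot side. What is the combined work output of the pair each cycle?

W_total ≈ 346 kJ

T_H = 430 °F → (430 − 32) × 5/9 = 221.11 °C = 494.26 K.
Two reversible stages in series are equivalent to a single Carnot engine between T_H and T_C, so η_total = 1 − T_C/T_H = 1 − 289.00/494.26 = 0.4153.
W_total = η_total · Q_H = 0.4153 × 833 = 346 kJ.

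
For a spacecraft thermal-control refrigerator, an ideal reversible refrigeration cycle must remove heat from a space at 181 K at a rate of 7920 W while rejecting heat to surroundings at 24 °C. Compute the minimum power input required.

T_H = 24 °C → 24 + 273.15 = 297.15 K.
For a reversible refrigerator, COP_R = T_C/(T_H − T_C) = 181.00/116.15 = 1.5583.
W = Q_C/COP_R = 7920/1.5583 = 5080 W.

Ẇ_in ≈ 5080 W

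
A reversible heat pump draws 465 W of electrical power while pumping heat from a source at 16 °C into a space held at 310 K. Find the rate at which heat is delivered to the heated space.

Q̇_H ≈ 6910 W

T_C = 16 °C → 16 + 273.15 = 289.15 K.
For a reversible heat pump, COP_HP = T_H/(T_H − T_C) = 310.00/20.85 = 14.8681.
Q_H = COP_HP · W = 14.8681 × 465 = 6910 W.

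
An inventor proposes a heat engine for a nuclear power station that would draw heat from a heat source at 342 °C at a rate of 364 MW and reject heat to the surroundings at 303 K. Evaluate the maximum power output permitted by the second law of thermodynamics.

Ẇ_max ≈ 184.7 MW

T_H = 342 °C → 342 + 273.15 = 615.15 K.
No engine can exceed the Carnot limit: η_max = 1 − T_C/T_H = 1 − 303.00/615.15 = 0.5074.
W_max = η_max · Q_H = 0.5074 × 364 = 184.7 MW.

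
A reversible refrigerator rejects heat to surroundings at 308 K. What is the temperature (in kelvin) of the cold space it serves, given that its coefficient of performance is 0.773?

COP_R = T_C/(T_H − T_C) ⇒ T_C = T_H·COP_R/(1 + COP_R) = 308.00 × 0.773/(1 + 0.773) = 134.3 K.

T_C ≈ 134.3 K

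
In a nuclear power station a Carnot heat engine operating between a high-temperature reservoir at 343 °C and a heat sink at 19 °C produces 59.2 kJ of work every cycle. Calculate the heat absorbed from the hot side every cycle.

Q_H ≈ 113 kJ

T_H = 343 °C → 343 + 273.15 = 616.15 K.
T_C = 19 °C → 19 + 273.15 = 292.15 K.
The Carnot efficiency is η = 1 − T_C/T_H = 1 − 292.15/616.15 = 0.5258.
Q_H = W/η = 59.2/0.5258 = 113 kJ.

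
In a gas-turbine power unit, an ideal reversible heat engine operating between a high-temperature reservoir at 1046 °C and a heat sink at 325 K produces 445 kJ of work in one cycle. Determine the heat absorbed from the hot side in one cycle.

Q_H ≈ 590 kJ

T_H = 1046 °C → 1046 + 273.15 = 1319.15 K.
η_rev = 1 − T_C/T_H = 1 − 325.00/1319.15 = 0.7536.
Q_H = W/η = 445/0.7536 = 590 kJ.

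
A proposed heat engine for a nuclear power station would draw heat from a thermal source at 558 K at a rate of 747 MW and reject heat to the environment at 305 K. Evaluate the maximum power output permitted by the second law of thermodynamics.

Ẇ_max ≈ 339 MW

The second-law ceiling is the Carnot efficiency, η_max = 1 − T_C/T_H = 1 − 305.00/558.00 = 0.4534.
W_max = η_max · Q_H = 0.4534 × 747 = 339 MW.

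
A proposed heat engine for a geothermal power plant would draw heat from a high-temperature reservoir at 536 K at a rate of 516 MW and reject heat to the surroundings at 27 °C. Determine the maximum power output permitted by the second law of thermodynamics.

Ẇ_max ≈ 227 MW

T_C = 27 °C → 27 + 273.15 = 300.15 K.
The upper bound on efficiency is η_max = 1 − T_C/T_H = 1 − 300.15/536.00 = 0.4400.
W_max = η_max · Q_H = 0.4400 × 516 = 227 MW.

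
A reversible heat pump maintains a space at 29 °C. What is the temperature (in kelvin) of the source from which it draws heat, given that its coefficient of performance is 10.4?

T_C ≈ 273 K

T_H = 29 °C → 29 + 273.15 = 302.15 K.
COP_HP = T_H/(T_H − T_C) ⇒ T_C = T_H·(COP_HP − 1)/COP_HP = 302.15 × (10.4 − 1)/10.4 = 273 K.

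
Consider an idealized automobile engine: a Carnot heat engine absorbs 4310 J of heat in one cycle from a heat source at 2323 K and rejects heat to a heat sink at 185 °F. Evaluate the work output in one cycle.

T_C = 185 °F → (185 − 32) × 5/9 = 85.00 °C = 358.15 K.
For a reversible engine, η = 1 − T_C/T_H = 1 − 358.15/2323.00 = 0.8458.
W = η·Q_H = 0.8458 × 4310 = 3650 J.

W ≈ 3650 J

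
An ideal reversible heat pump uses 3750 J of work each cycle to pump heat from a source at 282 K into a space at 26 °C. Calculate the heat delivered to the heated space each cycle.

T_H = 26 °C → 26 + 273.15 = 299.15 K.
The Carnot heat-pump COP is COP_HP = T_H/(T_H − T_C) = 299.15/17.15 = 17.4431.
Q_H = COP_HP · W = 17.4431 × 3750 = 65410 J.

Q_H ≈ 65410 J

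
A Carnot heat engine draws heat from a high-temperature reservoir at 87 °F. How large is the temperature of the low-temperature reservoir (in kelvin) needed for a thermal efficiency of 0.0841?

T_C ≈ 278.2 K

T_H = 87 °F → (87 − 32) × 5/9 = 30.56 °C = 303.71 K.
From η = 1 − T_C/T_H, T_C = T_H·(1 − η) = 303.71 × (1 − 0.0841) = 278.2 K.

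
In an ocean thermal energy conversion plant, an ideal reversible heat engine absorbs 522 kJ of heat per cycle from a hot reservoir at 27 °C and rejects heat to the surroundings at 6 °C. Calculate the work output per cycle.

W ≈ 36.52 kJ

T_H = 27 °C → 27 + 273.15 = 300.15 K.
T_C = 6 °C → 6 + 273.15 = 279.15 K.
η_rev = 1 − T_C/T_H = 1 − 279.15/300.15 = 0.0700.
W = η·Q_H = 0.0700 × 522 = 36.52 kJ.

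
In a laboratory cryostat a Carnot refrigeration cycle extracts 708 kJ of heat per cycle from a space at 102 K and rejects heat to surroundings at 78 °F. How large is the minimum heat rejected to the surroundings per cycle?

T_H = 78 °F → (78 − 32) × 5/9 = 25.56 °C = 298.71 K.
For a reversible cycle Q_H/Q_C = T_H/T_C, so Q_H = Q_C·T_H/T_C = 708 × 298.71/102.00 = 2073 kJ.

Q_H ≈ 2073 kJ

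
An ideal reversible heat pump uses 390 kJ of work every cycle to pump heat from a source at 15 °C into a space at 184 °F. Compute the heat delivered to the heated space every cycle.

Q_H ≈ 2010 kJ

T_H = 184 °F → (184 − 32) × 5/9 = 84.44 °C = 357.59 K.
T_C = 15 °C → 15 + 273.15 = 288.15 K.
For a reversible heat pump, COP_HP = T_H/(T_H − T_C) = 357.59/69.44 = 5.1494.
Q_H = COP_HP · W = 5.1494 × 390 = 2010 kJ.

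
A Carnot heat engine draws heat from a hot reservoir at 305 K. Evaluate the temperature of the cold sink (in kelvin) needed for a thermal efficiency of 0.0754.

T_C ≈ 282 K

From η = 1 − T_C/T_H, T_C = T_H·(1 − η) = 305.00 × (1 − 0.0754) = 282 K.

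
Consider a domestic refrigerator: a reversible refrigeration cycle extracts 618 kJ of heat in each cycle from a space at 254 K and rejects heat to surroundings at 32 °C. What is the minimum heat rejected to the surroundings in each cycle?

Q_H ≈ 742 kJ

T_H = 32 °C → 32 + 273.15 = 305.15 K.
For a reversible cycle Q_H/Q_C = T_H/T_C, so Q_H = Q_C·T_H/T_C = 618 × 305.15/254.00 = 742 kJ.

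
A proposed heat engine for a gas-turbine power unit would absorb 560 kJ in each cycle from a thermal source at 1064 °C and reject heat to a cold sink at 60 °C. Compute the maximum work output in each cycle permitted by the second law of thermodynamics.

T_H = 1064 °C → 1064 + 273.15 = 1337.15 K.
T_C = 60 °C → 60 + 273.15 = 333.15 K.
The upper bound on efficiency is η_max = 1 − T_C/T_H = 1 − 333.15/1337.15 = 0.7509.
W_max = η_max · Q_H = 0.7509 × 560 = 420 kJ.

W_max ≈ 420 kJ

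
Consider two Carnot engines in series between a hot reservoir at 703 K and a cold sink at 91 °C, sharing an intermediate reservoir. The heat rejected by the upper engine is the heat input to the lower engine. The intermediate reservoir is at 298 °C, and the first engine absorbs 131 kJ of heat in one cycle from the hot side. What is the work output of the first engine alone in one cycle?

W₁ ≈ 24.57 kJ

T_C = 91 °C → 91 + 273.15 = 364.15 K.
T_m = 298 °C → 298 + 273.15 = 571.15 K.
First-stage efficiency η₁ = 1 − T_m/T_H = 1 − 571.15/703.00 = 0.1876.
W₁ = η₁·Q_H = 0.1876 × 131 = 24.57 kJ.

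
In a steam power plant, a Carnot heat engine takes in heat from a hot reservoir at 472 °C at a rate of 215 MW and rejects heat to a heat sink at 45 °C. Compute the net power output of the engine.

T_H = 472 °C → 472 + 273.15 = 745.15 K.
T_C = 45 °C → 45 + 273.15 = 318.15 K.
For a reversible engine, η = 1 − T_C/T_H = 1 − 318.15/745.15 = 0.5730.
W = η·Q_H = 0.5730 × 215 = 123.2 MW.

Ẇ ≈ 123.2 MW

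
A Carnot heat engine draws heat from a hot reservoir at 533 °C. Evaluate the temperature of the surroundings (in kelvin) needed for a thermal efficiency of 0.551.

T_H = 533 °C → 533 + 273.15 = 806.15 K.
From η = 1 − T_C/T_H, T_C = T_H·(1 − η) = 806.15 × (1 − 0.551) = 362 K.

T_C ≈ 362 K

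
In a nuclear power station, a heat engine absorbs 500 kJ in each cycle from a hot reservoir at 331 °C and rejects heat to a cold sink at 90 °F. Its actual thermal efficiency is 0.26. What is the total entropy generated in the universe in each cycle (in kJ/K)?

T_H = 331 °C → 331 + 273.15 = 604.15 K.
T_C = 90 °F → (90 − 32) × 5/9 = 32.22 °C = 305.37 K.
W = η·Q_H = 0.26 × 500 = 130.0 kJ, so Q_C = Q_H − W = 370.0 kJ.
Entropy balance on the reservoirs: −Q_H/T_H = -0.8276 kJ/K, +Q_C/T_C = 1.212 kJ/K.
ΔS_univ = −Q_H/T_H + Q_C/T_C = 0.3840 kJ/K (> 0, since η = 0.26 < η_Carnot = 0.495).

ΔS_univ ≈ 0.3840 kJ/K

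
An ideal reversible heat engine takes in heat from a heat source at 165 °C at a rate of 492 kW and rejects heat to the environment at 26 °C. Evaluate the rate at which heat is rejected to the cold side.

T_H = 165 °C → 165 + 273.15 = 438.15 K.
T_C = 26 °C → 26 + 273.15 = 299.15 K.
η_rev = 1 − T_C/T_H = 1 − 299.15/438.15 = 0.3172.
For a reversible cycle Q_C/Q_H = T_C/T_H, so Q_C = 492 × 299.15/438.15 = 336 kW.

Q̇_C ≈ 336 kW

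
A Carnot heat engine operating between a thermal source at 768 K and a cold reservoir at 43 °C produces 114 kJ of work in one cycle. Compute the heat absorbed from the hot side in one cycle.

Q_H ≈ 194 kJ

T_C = 43 °C → 43 + 273.15 = 316.15 K.
Since the cycle is reversible, η = 1 − T_C/T_H = 1 − 316.15/768.00 = 0.5883.
Q_H = W/η = 114/0.5883 = 194 kJ.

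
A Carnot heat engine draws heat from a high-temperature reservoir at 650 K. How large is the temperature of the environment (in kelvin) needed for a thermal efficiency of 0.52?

T_C ≈ 312 K

From η = 1 − T_C/T_H, T_C = T_H·(1 − η) = 650.00 × (1 − 0.52) = 312 K.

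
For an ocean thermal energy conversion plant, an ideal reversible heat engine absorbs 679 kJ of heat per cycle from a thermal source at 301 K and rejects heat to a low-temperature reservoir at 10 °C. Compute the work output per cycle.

T_C = 10 °C → 10 + 273.15 = 283.15 K.
Carnot efficiency: η = 1 − T_C/T_H = 1 − 283.15/301.00 = 0.0593.
W = η·Q_H = 0.0593 × 679 = 40.3 kJ.

W ≈ 40.3 kJ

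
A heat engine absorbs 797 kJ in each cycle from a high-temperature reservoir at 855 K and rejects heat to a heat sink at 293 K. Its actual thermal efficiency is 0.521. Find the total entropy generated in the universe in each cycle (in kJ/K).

ΔS_univ ≈ 0.3708 kJ/K

W = η·Q_H = 0.521 × 797 = 415.2 kJ, so Q_C = Q_H − W = 381.8 kJ.
Entropy balance on the reservoirs: −Q_H/T_H = -0.9322 kJ/K, +Q_C/T_C = 1.303 kJ/K.
ΔS_univ = −Q_H/T_H + Q_C/T_C = 0.3708 kJ/K (> 0, since η = 0.521 < η_Carnot = 0.657).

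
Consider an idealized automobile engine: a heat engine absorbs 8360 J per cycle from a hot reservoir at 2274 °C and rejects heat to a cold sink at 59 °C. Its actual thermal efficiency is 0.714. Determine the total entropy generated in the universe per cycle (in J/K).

ΔS_univ ≈ 3.92 J/K

T_H = 2274 °C → 2274 + 273.15 = 2547.15 K.
T_C = 59 °C → 59 + 273.15 = 332.15 K.
W = η·Q_H = 0.714 × 8360 = 5969 J, so Q_C = Q_H − W = 2391 J.
Entropy balance on the reservoirs: −Q_H/T_H = -3.282 J/K, +Q_C/T_C = 7.198 J/K.
ΔS_univ = −Q_H/T_H + Q_C/T_C = 3.92 J/K (> 0, since η = 0.714 < η_Carnot = 0.870).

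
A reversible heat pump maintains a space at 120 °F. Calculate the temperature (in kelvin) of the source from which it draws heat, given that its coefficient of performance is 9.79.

T_H = 120 °F → (120 − 32) × 5/9 = 48.89 °C = 322.04 K.
COP_HP = T_H/(T_H − T_C) ⇒ T_C = T_H·(COP_HP − 1)/COP_HP = 322.04 × (9.79 − 1)/9.79 = 289 K.

T_C ≈ 289 K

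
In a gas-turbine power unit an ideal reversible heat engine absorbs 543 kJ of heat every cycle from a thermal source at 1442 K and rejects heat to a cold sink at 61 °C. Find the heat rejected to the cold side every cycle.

T_C = 61 °C → 61 + 273.15 = 334.15 K.
η_rev = 1 − T_C/T_H = 1 − 334.15/1442.00 = 0.7683.
For a reversible cycle Q_C/Q_H = T_C/T_H, so Q_C = 543 × 334.15/1442.00 = 125.8 kJ.

Q_C ≈ 125.8 kJ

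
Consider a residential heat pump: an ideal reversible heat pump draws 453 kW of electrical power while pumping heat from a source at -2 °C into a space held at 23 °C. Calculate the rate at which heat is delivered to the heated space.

Q̇_H ≈ 5370 kW

T_H = 23 °C → 23 + 273.15 = 296.15 K.
T_C = -2 °C → -2 + 273.15 = 271.15 K.
COP_HP = T_H/(T_H − T_C) = 296.15/25.00 = 11.8460.
Q_H = COP_HP · W = 11.8460 × 453 = 5370 kW.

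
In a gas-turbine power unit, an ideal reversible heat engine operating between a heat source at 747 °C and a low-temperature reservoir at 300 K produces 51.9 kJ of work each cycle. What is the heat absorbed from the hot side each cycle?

T_H = 747 °C → 747 + 273.15 = 1020.15 K.
Since the cycle is reversible, η = 1 − T_C/T_H = 1 − 300.00/1020.15 = 0.7059.
Q_H = W/η = 51.9/0.7059 = 73.5 kJ.

Q_H ≈ 73.5 kJ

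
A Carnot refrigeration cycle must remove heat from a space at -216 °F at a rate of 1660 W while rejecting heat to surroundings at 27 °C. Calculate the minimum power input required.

T_H = 27 °C → 27 + 273.15 = 300.15 K.
T_C = -216 °F → (-216 − 32) × 5/9 = -137.78 °C = 135.37 K.
For a reversible refrigerator, COP_R = T_C/(T_H − T_C) = 135.37/164.78 = 0.8215.
W = Q_C/COP_R = 1660/0.8215 = 2020 W.

Ẇ_in ≈ 2020 W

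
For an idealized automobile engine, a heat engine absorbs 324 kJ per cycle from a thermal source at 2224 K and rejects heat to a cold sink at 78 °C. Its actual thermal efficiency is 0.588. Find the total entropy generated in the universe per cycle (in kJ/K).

ΔS_univ ≈ 0.234 kJ/K

T_C = 78 °C → 78 + 273.15 = 351.15 K.
W = η·Q_H = 0.588 × 324 = 190.5 kJ, so Q_C = Q_H − W = 133.5 kJ.
Entropy balance on the reservoirs: −Q_H/T_H = -0.1457 kJ/K, +Q_C/T_C = 0.3801 kJ/K.
ΔS_univ = −Q_H/T_H + Q_C/T_C = 0.234 kJ/K (> 0, since η = 0.588 < η_Carnot = 0.842).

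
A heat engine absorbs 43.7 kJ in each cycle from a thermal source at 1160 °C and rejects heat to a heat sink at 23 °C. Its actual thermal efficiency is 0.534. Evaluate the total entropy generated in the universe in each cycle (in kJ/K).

ΔS_univ ≈ 0.03827 kJ/K

T_H = 1160 °C → 1160 + 273.15 = 1433.15 K.
T_C = 23 °C → 23 + 273.15 = 296.15 K.
W = η·Q_H = 0.534 × 43.7 = 23.34 kJ, so Q_C = Q_H − W = 20.36 kJ.
Entropy balance on the reservoirs: −Q_H/T_H = -0.03049 kJ/K, +Q_C/T_C = 0.06876 kJ/K.
ΔS_univ = −Q_H/T_H + Q_C/T_C = 0.03827 kJ/K (> 0, since η = 0.534 < η_Carnot = 0.793).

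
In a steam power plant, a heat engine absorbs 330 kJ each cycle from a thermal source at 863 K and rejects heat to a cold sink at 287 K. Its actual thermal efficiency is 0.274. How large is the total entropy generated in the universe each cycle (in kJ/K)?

ΔS_univ ≈ 0.4524 kJ/K

W = η·Q_H = 0.274 × 330 = 90.42 kJ, so Q_C = Q_H − W = 239.6 kJ.
The hot reservoir loses entropy Q_H/T_H = 330/863.00 = 0.3824 kJ/K; the cold reservoir gains Q_C/T_C = 239.6/287.00 = 0.8348 kJ/K.
ΔS_univ = −Q_H/T_H + Q_C/T_C = 0.4524 kJ/K (> 0, since η = 0.274 < η_Carnot = 0.667).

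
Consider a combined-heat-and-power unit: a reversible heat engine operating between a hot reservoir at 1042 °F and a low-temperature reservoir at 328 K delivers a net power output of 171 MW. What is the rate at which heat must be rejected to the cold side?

T_H = 1042 °F → (1042 − 32) × 5/9 = 561.11 °C = 834.26 K.
Carnot efficiency: η = 1 − T_C/T_H = 1 − 328.00/834.26 = 0.6068.
Since Q_C/Q_H = T_C/T_H and Q_H = W/η, Q_C = W·T_C/(T_H − T_C) = 171 × 328.00/506.26 = 110.8 MW.

Q̇_C ≈ 110.8 MW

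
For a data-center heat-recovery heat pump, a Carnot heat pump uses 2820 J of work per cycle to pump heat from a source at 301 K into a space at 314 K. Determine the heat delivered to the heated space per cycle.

For a reversible heat pump, COP_HP = T_H/(T_H − T_C) = 314.00/13.00 = 24.1538.
Q_H = COP_HP · W = 24.1538 × 2820 = 68100 J.

Q_H ≈ 68100 J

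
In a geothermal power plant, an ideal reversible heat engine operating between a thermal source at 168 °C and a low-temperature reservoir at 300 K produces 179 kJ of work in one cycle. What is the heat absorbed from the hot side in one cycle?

T_H = 168 °C → 168 + 273.15 = 441.15 K.
Carnot efficiency: η = 1 − T_C/T_H = 1 − 300.00/441.15 = 0.3200.
Q_H = W/η = 179/0.3200 = 559 kJ.

Q_H ≈ 559 kJ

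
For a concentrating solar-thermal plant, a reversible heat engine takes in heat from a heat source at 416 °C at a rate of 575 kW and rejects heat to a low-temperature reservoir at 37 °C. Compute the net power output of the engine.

Ẇ ≈ 316 kW

T_H = 416 °C → 416 + 273.15 = 689.15 K.
T_C = 37 °C → 37 + 273.15 = 310.15 K.
Since the cycle is reversible, η = 1 − T_C/T_H = 1 − 310.15/689.15 = 0.5500.
W = η·Q_H = 0.5500 × 575 = 316 kW.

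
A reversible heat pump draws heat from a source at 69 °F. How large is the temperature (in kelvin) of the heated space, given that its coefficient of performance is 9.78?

T_H ≈ 327 K

T_C = 69 °F → (69 − 32) × 5/9 = 20.56 °C = 293.71 K.
COP_HP = T_H/(T_H − T_C) ⇒ T_H = T_C·COP_HP/(COP_HP − 1) = 293.71 × 9.78/(9.78 − 1) = 327 K.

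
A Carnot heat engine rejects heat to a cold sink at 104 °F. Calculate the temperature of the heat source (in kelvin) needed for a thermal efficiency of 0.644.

T_H ≈ 880 K

T_C = 104 °F → (104 − 32) × 5/9 = 40.00 °C = 313.15 K.
From η = 1 − T_C/T_H, solving for T_H gives T_H = T_C/(1 − η) = 313.15/(1 − 0.644) = 880 K.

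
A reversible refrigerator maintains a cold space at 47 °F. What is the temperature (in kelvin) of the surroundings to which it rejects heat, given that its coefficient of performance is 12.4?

T_C = 47 °F → (47 − 32) × 5/9 = 8.33 °C = 281.48 K.
COP_R = T_C/(T_H − T_C) ⇒ T_H = T_C·(1 + 1/COP_R) = 281.48 × (1 + 1/12.4) = 304 K.

T_H ≈ 304 K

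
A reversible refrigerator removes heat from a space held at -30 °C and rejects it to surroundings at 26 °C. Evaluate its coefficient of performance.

COP_R ≈ 4.34

T_H = 26 °C → 26 + 273.15 = 299.15 K.
T_C = -30 °C → -30 + 273.15 = 243.15 K.
COP_R = T_C/(T_H − T_C) = 243.15/(299.15 − 243.15) = 4.34.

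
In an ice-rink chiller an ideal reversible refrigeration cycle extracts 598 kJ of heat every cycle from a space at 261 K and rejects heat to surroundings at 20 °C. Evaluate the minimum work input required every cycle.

T_H = 20 °C → 20 + 273.15 = 293.15 K.
For a reversible refrigerator, COP_R = T_C/(T_H − T_C) = 261.00/32.15 = 8.1182.
W = Q_C/COP_R = 598/8.1182 = 73.7 kJ.

W_in ≈ 73.7 kJ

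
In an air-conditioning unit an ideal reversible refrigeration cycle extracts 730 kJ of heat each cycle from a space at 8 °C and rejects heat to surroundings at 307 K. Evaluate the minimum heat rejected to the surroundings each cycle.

Q_H ≈ 797 kJ

T_C = 8 °C → 8 + 273.15 = 281.15 K.
For a reversible cycle Q_H/Q_C = T_H/T_C, so Q_H = Q_C·T_H/T_C = 730 × 307.00/281.15 = 797 kJ.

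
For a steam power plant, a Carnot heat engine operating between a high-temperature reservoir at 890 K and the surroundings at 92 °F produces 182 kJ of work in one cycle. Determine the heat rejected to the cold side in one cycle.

Q_C ≈ 95.6 kJ

T_C = 92 °F → (92 − 32) × 5/9 = 33.33 °C = 306.48 K.
Since the cycle is reversible, η = 1 − T_C/T_H = 1 − 306.48/890.00 = 0.6556.
Since Q_C/Q_H = T_C/T_H and Q_H = W/η, Q_C = W·T_C/(T_H − T_C) = 182 × 306.48/583.52 = 95.6 kJ.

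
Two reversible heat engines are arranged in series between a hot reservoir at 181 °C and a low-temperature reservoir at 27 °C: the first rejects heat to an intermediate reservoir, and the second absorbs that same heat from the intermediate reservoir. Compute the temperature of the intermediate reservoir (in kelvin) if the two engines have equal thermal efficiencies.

T_H = 181 °C → 181 + 273.15 = 454.15 K.
T_C = 27 °C → 27 + 273.15 = 300.15 K.
Equal efficiencies require 1 − T_m/T_H = 1 − T_C/T_m, i.e. T_m/T_H = T_C/T_m, so T_m = √(T_H·T_C) = √(454.15 × 300.15) = 369 K.

T_m ≈ 369 K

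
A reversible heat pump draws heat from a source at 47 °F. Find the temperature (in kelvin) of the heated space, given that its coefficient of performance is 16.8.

T_H ≈ 299 K

T_C = 47 °F → (47 − 32) × 5/9 = 8.33 °C = 281.48 K.
COP_HP = T_H/(T_H − T_C) ⇒ T_H = T_C·COP_HP/(COP_HP − 1) = 281.48 × 16.8/(16.8 − 1) = 299 K.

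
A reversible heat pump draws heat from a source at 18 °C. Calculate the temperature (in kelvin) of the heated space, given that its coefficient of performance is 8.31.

T_H ≈ 331 K

T_C = 18 °C → 18 + 273.15 = 291.15 K.
COP_HP = T_H/(T_H − T_C) ⇒ T_H = T_C·COP_HP/(COP_HP − 1) = 291.15 × 8.31/(8.31 − 1) = 331 K.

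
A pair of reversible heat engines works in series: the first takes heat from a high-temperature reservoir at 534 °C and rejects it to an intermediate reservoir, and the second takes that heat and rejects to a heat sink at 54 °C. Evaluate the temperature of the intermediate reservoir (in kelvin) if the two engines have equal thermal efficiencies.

T_m ≈ 514 K

T_H = 534 °C → 534 + 273.15 = 807.15 K.
T_C = 54 °C → 54 + 273.15 = 327.15 K.
Equal efficiencies require 1 − T_m/T_H = 1 − T_C/T_m, i.e. T_m/T_H = T_C/T_m, so T_m = √(T_H·T_C) = √(807.15 × 327.15) = 514 K.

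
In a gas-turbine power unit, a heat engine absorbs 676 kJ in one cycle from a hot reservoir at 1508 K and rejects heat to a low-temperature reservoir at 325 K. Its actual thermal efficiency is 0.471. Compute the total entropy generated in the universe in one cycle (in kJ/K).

W = η·Q_H = 0.471 × 676 = 318.4 kJ, so Q_C = Q_H − W = 357.6 kJ.
Entropy balance on the reservoirs: −Q_H/T_H = -0.4483 kJ/K, +Q_C/T_C = 1.100 kJ/K.
ΔS_univ = −Q_H/T_H + Q_C/T_C = 0.652 kJ/K (> 0, since η = 0.471 < η_Carnot = 0.784).

ΔS_univ ≈ 0.652 kJ/K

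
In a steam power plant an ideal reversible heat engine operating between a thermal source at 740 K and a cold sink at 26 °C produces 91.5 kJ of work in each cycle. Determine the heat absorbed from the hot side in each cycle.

T_C = 26 °C → 26 + 273.15 = 299.15 K.
For a reversible engine, η = 1 − T_C/T_H = 1 − 299.15/740.00 = 0.5957.
Q_H = W/η = 91.5/0.5957 = 154 kJ.

Q_H ≈ 154 kJ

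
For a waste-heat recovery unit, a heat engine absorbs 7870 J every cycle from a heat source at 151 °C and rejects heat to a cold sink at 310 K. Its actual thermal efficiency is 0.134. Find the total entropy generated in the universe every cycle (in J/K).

ΔS_univ ≈ 3.43 J/K

T_H = 151 °C → 151 + 273.15 = 424.15 K.
W = η·Q_H = 0.134 × 7870 = 1055 J, so Q_C = Q_H − W = 6815 J.
Entropy balance on the reservoirs: −Q_H/T_H = -18.55 J/K, +Q_C/T_C = 21.99 J/K.
ΔS_univ = −Q_H/T_H + Q_C/T_C = 3.43 J/K (> 0, since η = 0.134 < η_Carnot = 0.269).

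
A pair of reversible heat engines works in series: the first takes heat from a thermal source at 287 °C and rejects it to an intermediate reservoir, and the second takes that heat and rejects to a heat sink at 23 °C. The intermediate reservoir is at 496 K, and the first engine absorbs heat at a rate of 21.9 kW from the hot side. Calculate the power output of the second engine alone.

Ẇ₂ ≈ 7.81 kW

T_H = 287 °C → 287 + 273.15 = 560.15 K.
T_C = 23 °C → 23 + 273.15 = 296.15 K.
Heat entering the second stage: Q_m = Q_H·(T_m/T_H) = 21.9 × 496.00/560.15 = 19.4 kW.
Second-stage efficiency η₂ = 1 − T_C/T_m = 1 − 296.15/496.00 = 0.4029, so W₂ = η₂·Q_m = 7.81 kW.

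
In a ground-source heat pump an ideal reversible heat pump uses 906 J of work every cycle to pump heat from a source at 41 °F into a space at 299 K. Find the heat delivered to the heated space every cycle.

Q_H ≈ 12990 J

T_C = 41 °F → (41 − 32) × 5/9 = 5.00 °C = 278.15 K.
Reversible heating COP: COP_HP = T_H/(T_H − T_C) = 299.00/20.85 = 14.3405.
Q_H = COP_HP · W = 14.3405 × 906 = 12990 J.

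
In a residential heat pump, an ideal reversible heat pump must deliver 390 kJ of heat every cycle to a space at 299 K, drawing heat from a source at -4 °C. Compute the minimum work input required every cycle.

T_C = -4 °C → -4 + 273.15 = 269.15 K.
COP_HP = T_H/(T_H − T_C) = 299.00/29.85 = 10.0168.
W = Q_H/COP_HP = 390/10.0168 = 38.9 kJ.

W_in ≈ 38.9 kJ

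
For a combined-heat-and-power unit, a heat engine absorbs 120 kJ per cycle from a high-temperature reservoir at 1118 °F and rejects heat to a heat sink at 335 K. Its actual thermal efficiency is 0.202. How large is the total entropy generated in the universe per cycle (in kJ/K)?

T_H = 1118 °F → (1118 − 32) × 5/9 = 603.33 °C = 876.48 K.
W = η·Q_H = 0.202 × 120 = 24.24 kJ, so Q_C = Q_H − W = 95.76 kJ.
Entropy balance on the reservoirs: −Q_H/T_H = -0.1369 kJ/K, +Q_C/T_C = 0.2859 kJ/K.
ΔS_univ = −Q_H/T_H + Q_C/T_C = 0.149 kJ/K (> 0, since η = 0.202 < η_Carnot = 0.618).

ΔS_univ ≈ 0.149 kJ/K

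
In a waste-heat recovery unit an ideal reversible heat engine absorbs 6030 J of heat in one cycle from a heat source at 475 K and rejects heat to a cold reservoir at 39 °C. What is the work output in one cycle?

W ≈ 2067 J

T_C = 39 °C → 39 + 273.15 = 312.15 K.
Since the cycle is reversible, η = 1 − T_C/T_H = 1 − 312.15/475.00 = 0.3428.
W = η·Q_H = 0.3428 × 6030 = 2067 J.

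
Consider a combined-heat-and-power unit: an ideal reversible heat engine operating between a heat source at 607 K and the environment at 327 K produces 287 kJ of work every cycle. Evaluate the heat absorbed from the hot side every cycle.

Q_H ≈ 622 kJ

For a reversible engine, η = 1 − T_C/T_H = 1 − 327.00/607.00 = 0.4613.
Q_H = W/η = 287/0.4613 = 622 kJ.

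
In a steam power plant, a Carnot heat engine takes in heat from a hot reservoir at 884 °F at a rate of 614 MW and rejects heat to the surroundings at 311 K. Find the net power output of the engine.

Ẇ ≈ 358 MW

T_H = 884 °F → (884 − 32) × 5/9 = 473.33 °C = 746.48 K.
The Carnot efficiency is η = 1 − T_C/T_H = 1 − 311.00/746.48 = 0.5834.
W = η·Q_H = 0.5834 × 614 = 358 MW.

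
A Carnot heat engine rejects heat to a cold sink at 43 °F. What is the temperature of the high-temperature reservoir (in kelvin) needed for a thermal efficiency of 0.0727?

T_H ≈ 301 K

T_C = 43 °F → (43 − 32) × 5/9 = 6.11 °C = 279.26 K.
From η = 1 − T_C/T_H, solving for T_H gives T_H = T_C/(1 − η) = 279.26/(1 − 0.0727) = 301 K.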